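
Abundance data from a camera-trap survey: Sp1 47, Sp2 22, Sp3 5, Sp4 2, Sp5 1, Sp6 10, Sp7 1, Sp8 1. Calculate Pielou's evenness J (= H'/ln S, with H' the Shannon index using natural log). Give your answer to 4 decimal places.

0.6380

Total N = 47+22+5+2+1+10+1+1 = 89, so the proportions are 0.52809, 0.247191, 0.05618, 0.022472, 0.011236, 0.11236, 0.011236, 0.011236 (working shown to 6 dp, full precision carried).
H' = −Σ pᵢ ln pᵢ = −((-0.337179) + (-0.345473) + (-0.161753) + (-0.085292) + (-0.050434) + (-0.245624) + (-0.050434) + (-0.050434)) = 1.326623.
With S = 8 species, ln S = 2.079442, so J = 1.326623/2.079442 = 0.637971, i.e. 0.6380 to 4 decimal places.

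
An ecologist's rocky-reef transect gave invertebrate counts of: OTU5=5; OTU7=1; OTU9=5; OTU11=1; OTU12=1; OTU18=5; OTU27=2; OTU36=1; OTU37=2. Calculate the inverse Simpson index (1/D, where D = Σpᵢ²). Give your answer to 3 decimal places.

Total N = 5+1+5+1+1+5+2+1+2 = 23, so the proportions are 0.2173913, 0.0434783, 0.2173913, 0.0434783, 0.0434783, 0.2173913, 0.0869565, 0.0434783, 0.0869565 (working shown to 7 dp, full precision carried).
D = 0.2173913² + 0.0434783² + 0.2173913² + 0.0434783² + 0.0434783² + 0.2173913² + 0.0869565² + 0.0434783² + 0.0869565² = 0.0472590 + 0.0018904 + 0.0472590 + 0.0018904 + 0.0018904 + 0.0472590 + 0.0075614 + 0.0018904 + 0.0075614 = 0.1644612.
So 1/D = 6.08046, i.e. 6.080 to 3 decimal places.

6.080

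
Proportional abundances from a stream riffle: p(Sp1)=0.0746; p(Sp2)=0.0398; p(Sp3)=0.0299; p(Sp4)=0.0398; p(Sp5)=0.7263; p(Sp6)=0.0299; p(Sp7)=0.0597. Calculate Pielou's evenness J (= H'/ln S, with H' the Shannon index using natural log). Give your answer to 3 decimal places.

0.545

H' = −Σ pᵢ ln pᵢ = −((-0.19363) + (-0.12831) + (-0.10495) + (-0.12831) + (-0.23227) + (-0.10495) + (-0.16826)) = 1.06067 (working shown to 5 dp, full precision carried).
With S = 7 species, ln S = 1.94591, so J = 1.06067/1.94591 = 0.54508, i.e. 0.545 to 3 decimal places.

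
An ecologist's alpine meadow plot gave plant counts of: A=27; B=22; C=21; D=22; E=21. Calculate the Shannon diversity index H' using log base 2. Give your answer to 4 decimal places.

2.3151

Total N = 27+22+21+22+21 = 113, so the proportions are 0.238938, 0.19469, 0.185841, 0.19469, 0.185841 (working shown to 6 dp, full precision carried).
Each pᵢ log₂ pᵢ term: 0.238938×(-2.065291)=-0.493477, 0.19469×(-2.360747)=-0.459615, 0.185841×(-2.427862)=-0.451196, 0.19469×(-2.360747)=-0.459615, 0.185841×(-2.427862)=-0.451196.
Sum = -2.315097, so H' = 2.3151.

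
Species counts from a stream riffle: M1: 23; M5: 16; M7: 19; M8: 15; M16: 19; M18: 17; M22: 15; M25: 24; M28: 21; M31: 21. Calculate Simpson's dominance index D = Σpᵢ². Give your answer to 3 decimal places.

Total N = 23+16+19+15+19+17+15+24+21+21 = 190, so the proportions are 0.12105, 0.08421, 0.1, 0.07895, 0.1, 0.08947, 0.07895, 0.12632, 0.11053, 0.11053 (working shown to 5 dp, full precision carried).
D = 0.12105² + 0.08421² + 0.1² + 0.07895² + 0.1² + 0.08947² + 0.07895² + 0.12632² + 0.11053² + 0.11053² = 0.01465 + 0.00709 + 0.01000 + 0.00623 + 0.01000 + 0.00801 + 0.00623 + 0.01596 + 0.01222 + 0.01222 = 0.10260.
To 3 decimal places, D = 0.103.

0.103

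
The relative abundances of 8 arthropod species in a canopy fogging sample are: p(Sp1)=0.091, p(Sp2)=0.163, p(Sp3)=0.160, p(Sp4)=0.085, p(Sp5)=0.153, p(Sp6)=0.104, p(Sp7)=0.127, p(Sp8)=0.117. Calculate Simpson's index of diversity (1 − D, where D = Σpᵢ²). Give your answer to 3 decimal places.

D = 0.091² + 0.163² + 0.16² + 0.085² + 0.153² + 0.104² + 0.127² + 0.117² = 0.00828 + 0.02657 + 0.02560 + 0.00723 + 0.02341 + 0.01082 + 0.01613 + 0.01369 = 0.13172 (working shown to 5 dp, full precision carried).
So 1 − D = 0.86828, i.e. 0.868 to 3 decimal places.

0.868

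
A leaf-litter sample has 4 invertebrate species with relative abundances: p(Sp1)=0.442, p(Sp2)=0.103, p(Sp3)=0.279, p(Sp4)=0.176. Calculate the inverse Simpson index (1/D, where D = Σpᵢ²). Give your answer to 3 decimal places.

3.177

D = 0.442² + 0.103² + 0.279² + 0.176² = 0.1953640 + 0.0106090 + 0.0778410 + 0.0309760 = 0.3147900 (working shown to 7 dp, full precision carried).
So 1/D = 3.17672, i.e. 3.177 to 3 decimal places.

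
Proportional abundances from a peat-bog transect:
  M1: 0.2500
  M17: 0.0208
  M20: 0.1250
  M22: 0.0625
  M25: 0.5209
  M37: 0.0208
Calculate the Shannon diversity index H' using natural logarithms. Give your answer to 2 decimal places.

1.28

Each pᵢ ln pᵢ term (working shown to 4 dp, full precision carried): 0.25×(-1.3863)=-0.3466, 0.0208×(-3.8728)=-0.0806, 0.125×(-2.0794)=-0.2599, 0.0625×(-2.7726)=-0.1733, 0.5209×(-0.6522)=-0.3397, 0.0208×(-3.8728)=-0.0806.
Sum = -1.2806, so H' = 1.28.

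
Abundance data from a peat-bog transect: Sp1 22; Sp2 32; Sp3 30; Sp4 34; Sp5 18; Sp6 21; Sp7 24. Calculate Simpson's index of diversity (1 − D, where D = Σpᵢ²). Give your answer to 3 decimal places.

0.850

Total N = 22+32+30+34+18+21+24 = 181, so the proportions are 0.12155, 0.1768, 0.16575, 0.18785, 0.09945, 0.11602, 0.1326 (working shown to 5 dp, full precision carried).
D = 0.12155² + 0.1768² + 0.16575² + 0.18785² + 0.09945² + 0.11602² + 0.1326² = 0.01477 + 0.03126 + 0.02747 + 0.03529 + 0.00989 + 0.01346 + 0.01758 = 0.14972.
So 1 − D = 0.85028, i.e. 0.850 to 3 decimal places.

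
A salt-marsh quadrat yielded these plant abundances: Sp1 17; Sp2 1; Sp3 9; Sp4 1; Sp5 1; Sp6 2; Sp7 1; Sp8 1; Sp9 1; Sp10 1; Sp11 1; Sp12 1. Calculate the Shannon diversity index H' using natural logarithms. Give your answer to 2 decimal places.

Total N = 17+1+9+1+1+2+1+1+1+1+1+1 = 37, so the proportions are 0.4595, 0.027, 0.2432, 0.027, 0.027, 0.0541, 0.027, 0.027, 0.027, 0.027, 0.027, 0.027 (working shown to 4 dp, full precision carried).
Each pᵢ ln pᵢ term: 0.4595×(-0.7777)=-0.3573, 0.027×(-3.6109)=-0.0976, 0.2432×(-1.4137)=-0.3439, 0.027×(-3.6109)=-0.0976, 0.027×(-3.6109)=-0.0976, 0.0541×(-2.9178)=-0.1577, 0.027×(-3.6109)=-0.0976, 0.027×(-3.6109)=-0.0976, 0.027×(-3.6109)=-0.0976, 0.027×(-3.6109)=-0.0976, 0.027×(-3.6109)=-0.0976, 0.027×(-3.6109)=-0.0976.
Sum = -1.7372, so H' = 1.74.

1.74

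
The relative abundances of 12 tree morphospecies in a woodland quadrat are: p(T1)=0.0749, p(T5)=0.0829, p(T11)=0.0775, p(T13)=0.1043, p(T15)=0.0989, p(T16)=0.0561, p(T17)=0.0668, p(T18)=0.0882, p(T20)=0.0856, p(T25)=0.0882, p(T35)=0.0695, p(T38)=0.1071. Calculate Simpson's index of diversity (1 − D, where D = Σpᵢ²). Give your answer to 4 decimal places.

0.9141

D = 0.0749² + 0.0829² + 0.0775² + 0.1043² + 0.0989² + 0.0561² + 0.0668² + 0.0882² + 0.0856² + 0.0882² + 0.0695² + 0.1071² = 0.005610 + 0.006872 + 0.006006 + 0.010878 + 0.009781 + 0.003147 + 0.004462 + 0.007779 + 0.007327 + 0.007779 + 0.004830 + 0.011470 = 0.085944 (working shown to 6 dp, full precision carried).
So 1 − D = 0.914056, i.e. 0.9141 to 4 decimal places.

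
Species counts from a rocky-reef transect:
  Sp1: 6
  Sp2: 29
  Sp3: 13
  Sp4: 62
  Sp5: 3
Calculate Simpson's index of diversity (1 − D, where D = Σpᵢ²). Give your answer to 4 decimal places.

0.6163

Total N = 6+29+13+62+3 = 113, so the proportions are 0.053097, 0.256637, 0.115044, 0.548673, 0.026549 (working shown to 6 dp, full precision carried).
D = 0.053097² + 0.256637² + 0.115044² + 0.548673² + 0.026549² = 0.002819 + 0.065863 + 0.013235 + 0.301042 + 0.000705 = 0.383664.
So 1 − D = 0.616336, i.e. 0.6163 to 4 decimal places.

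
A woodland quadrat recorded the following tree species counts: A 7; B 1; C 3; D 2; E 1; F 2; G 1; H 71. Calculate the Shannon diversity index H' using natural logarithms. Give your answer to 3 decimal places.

Total N = 7+1+3+2+1+2+1+71 = 88, so the proportions are 0.07955, 0.01136, 0.03409, 0.02273, 0.01136, 0.02273, 0.01136, 0.80682 (working shown to 5 dp, full precision carried).
Each pᵢ ln pᵢ term: 0.07955×(-2.53143)=-0.20136, 0.01136×(-4.47734)=-0.05088, 0.03409×(-3.37872)=-0.11518, 0.02273×(-3.78419)=-0.08600, 0.01136×(-4.47734)=-0.05088, 0.02273×(-3.78419)=-0.08600, 0.01136×(-4.47734)=-0.05088, 0.80682×(-0.21466)=-0.17319.
Sum = -0.81438, so H' = 0.814.

0.814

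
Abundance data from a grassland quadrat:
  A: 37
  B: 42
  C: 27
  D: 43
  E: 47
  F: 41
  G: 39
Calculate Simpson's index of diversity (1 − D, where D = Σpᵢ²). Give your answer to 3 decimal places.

Total N = 37+42+27+43+47+41+39 = 276, so the proportions are 0.13406, 0.15217, 0.09783, 0.1558, 0.17029, 0.14855, 0.1413 (working shown to 5 dp, full precision carried).
D = 0.13406² + 0.15217² + 0.09783² + 0.1558² + 0.17029² + 0.14855² + 0.1413² = 0.01797 + 0.02316 + 0.00957 + 0.02427 + 0.02900 + 0.02207 + 0.01997 = 0.14600.
So 1 − D = 0.85400, i.e. 0.854 to 3 decimal places.

0.854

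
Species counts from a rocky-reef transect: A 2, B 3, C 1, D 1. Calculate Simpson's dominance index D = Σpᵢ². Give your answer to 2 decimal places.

Total N = 2+3+1+1 = 7, so the proportions are 0.2857, 0.4286, 0.1429, 0.1429 (working shown to 4 dp, full precision carried).
D = 0.2857² + 0.4286² + 0.1429² + 0.1429² = 0.0816 + 0.1837 + 0.0204 + 0.0204 = 0.3061.
To 2 decimal places, D = 0.31.

0.31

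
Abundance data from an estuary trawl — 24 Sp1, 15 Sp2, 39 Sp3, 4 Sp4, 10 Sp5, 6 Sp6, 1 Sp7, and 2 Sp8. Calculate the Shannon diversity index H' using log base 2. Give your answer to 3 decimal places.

2.366

Total N = 24+15+39+4+10+6+1+2 = 101, so the proportions are 0.23762, 0.14851, 0.38614, 0.0396, 0.09901, 0.05941, 0.0099, 0.0198 (working shown to 5 dp, full precision carried).
Each pᵢ log₂ pᵢ term: 0.23762×(-2.07325)=-0.49265, 0.14851×(-2.75132)=-0.40861, 0.38614×(-1.37281)=-0.53009, 0.0396×(-4.65821)=-0.18448, 0.09901×(-3.33628)=-0.33033, 0.05941×(-4.07325)=-0.24198, 0.0099×(-6.65821)=-0.06592, 0.0198×(-5.65821)=-0.11204.
Sum = -2.36611, so H' = 2.366.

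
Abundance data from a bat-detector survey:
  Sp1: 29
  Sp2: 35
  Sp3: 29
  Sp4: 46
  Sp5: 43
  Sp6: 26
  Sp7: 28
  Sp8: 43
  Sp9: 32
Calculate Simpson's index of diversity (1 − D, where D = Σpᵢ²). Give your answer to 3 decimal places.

Total N = 29+35+29+46+43+26+28+43+32 = 311, so the proportions are 0.09325, 0.11254, 0.09325, 0.14791, 0.13826, 0.0836, 0.09003, 0.13826, 0.10289 (working shown to 5 dp, full precision carried).
D = 0.09325² + 0.11254² + 0.09325² + 0.14791² + 0.13826² + 0.0836² + 0.09003² + 0.13826² + 0.10289² = 0.00870 + 0.01267 + 0.00870 + 0.02188 + 0.01912 + 0.00699 + 0.00811 + 0.01912 + 0.01059 = 0.11585.
So 1 − D = 0.88415, i.e. 0.884 to 3 decimal places.

0.884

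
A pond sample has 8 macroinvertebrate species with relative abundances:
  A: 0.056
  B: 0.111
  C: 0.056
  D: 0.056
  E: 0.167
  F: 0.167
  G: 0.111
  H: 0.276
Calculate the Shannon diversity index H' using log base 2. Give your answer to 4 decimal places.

Each pᵢ log₂ pᵢ term (working shown to 6 dp, full precision carried): 0.056×(-4.158429)=-0.232872, 0.111×(-3.171368)=-0.352022, 0.056×(-4.158429)=-0.232872, 0.056×(-4.158429)=-0.232872, 0.167×(-2.582080)=-0.431207, 0.167×(-2.582080)=-0.431207, 0.111×(-3.171368)=-0.352022, 0.276×(-1.857260)=-0.512604.
Sum = -2.777678, so H' = 2.7777.

2.7777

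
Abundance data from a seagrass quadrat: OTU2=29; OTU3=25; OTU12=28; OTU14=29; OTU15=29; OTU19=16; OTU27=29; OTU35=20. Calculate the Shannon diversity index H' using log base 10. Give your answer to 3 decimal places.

Total N = 29+25+28+29+29+16+29+20 = 205, so the proportions are 0.14146, 0.12195, 0.13659, 0.14146, 0.14146, 0.07805, 0.14146, 0.09756 (working shown to 5 dp, full precision carried).
Each pᵢ log₁₀ pᵢ term: 0.14146×(-0.84936)=-0.12015, 0.12195×(-0.91381)=-0.11144, 0.13659×(-0.86460)=-0.11809, 0.14146×(-0.84936)=-0.12015, 0.14146×(-0.84936)=-0.12015, 0.07805×(-1.10763)=-0.08645, 0.14146×(-0.84936)=-0.12015, 0.09756×(-1.01072)=-0.09861.
Sum = -0.89520, so H' = 0.895.

0.895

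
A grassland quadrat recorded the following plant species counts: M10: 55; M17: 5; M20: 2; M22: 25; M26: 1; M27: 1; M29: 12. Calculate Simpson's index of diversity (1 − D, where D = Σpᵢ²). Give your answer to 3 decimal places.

0.625

Total N = 55+5+2+25+1+1+12 = 101, so the proportions are 0.54455, 0.0495, 0.0198, 0.24752, 0.0099, 0.0099, 0.11881 (working shown to 5 dp, full precision carried).
D = 0.54455² + 0.0495² + 0.0198² + 0.24752² + 0.0099² + 0.0099² + 0.11881² = 0.29654 + 0.00245 + 0.00039 + 0.06127 + 0.00010 + 0.00010 + 0.01412 = 0.37496.
So 1 − D = 0.62504, i.e. 0.625 to 3 decimal places.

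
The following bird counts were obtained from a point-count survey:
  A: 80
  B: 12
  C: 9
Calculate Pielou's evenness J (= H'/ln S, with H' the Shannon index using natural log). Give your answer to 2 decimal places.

0.59

Total N = 80+12+9 = 101, so the proportions are 0.7921, 0.1188, 0.0891 (working shown to 4 dp, full precision carried).
H' = −Σ pᵢ ln pᵢ = −((-0.1846) + (-0.2531) + (-0.2155)) = 0.6532.
With S = 3 species, ln S = 1.0986, so J = 0.6532/1.0986 = 0.5945, i.e. 0.59 to 2 decimal places.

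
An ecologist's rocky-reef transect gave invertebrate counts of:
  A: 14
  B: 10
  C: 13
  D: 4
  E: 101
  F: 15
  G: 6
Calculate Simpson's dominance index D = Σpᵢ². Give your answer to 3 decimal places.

0.412

Total N = 14+10+13+4+101+15+6 = 163, so the proportions are 0.08589, 0.06135, 0.07975, 0.02454, 0.61963, 0.09202, 0.03681 (working shown to 5 dp, full precision carried).
D = 0.08589² + 0.06135² + 0.07975² + 0.02454² + 0.61963² + 0.09202² + 0.03681² = 0.00738 + 0.00376 + 0.00636 + 0.00060 + 0.38394 + 0.00847 + 0.00135 = 0.41187.
To 3 decimal places, D = 0.412.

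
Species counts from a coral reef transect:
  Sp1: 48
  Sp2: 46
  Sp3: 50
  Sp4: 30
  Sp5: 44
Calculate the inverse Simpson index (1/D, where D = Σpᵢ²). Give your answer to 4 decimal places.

4.8713

Total N = 48+46+50+30+44 = 218, so the proportions are 0.22018349, 0.21100917, 0.2293578, 0.13761468, 0.20183486 (working shown to 8 dp, full precision carried).
D = 0.22018349² + 0.21100917² + 0.2293578² + 0.13761468² + 0.20183486² = 0.04848077 + 0.04452487 + 0.05260500 + 0.01893780 + 0.04073731 = 0.20528575.
So 1/D = 4.871259, i.e. 4.8713 to 4 decimal places.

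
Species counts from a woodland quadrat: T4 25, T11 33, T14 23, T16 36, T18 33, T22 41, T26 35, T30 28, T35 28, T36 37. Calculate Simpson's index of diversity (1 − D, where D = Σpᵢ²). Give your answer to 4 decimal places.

Total N = 25+33+23+36+33+41+35+28+28+37 = 319, so the proportions are 0.07837, 0.103448, 0.0721, 0.112853, 0.103448, 0.128527, 0.109718, 0.087774, 0.087774, 0.115987 (working shown to 6 dp, full precision carried).
D = 0.07837² + 0.103448² + 0.0721² + 0.112853² + 0.103448² + 0.128527² + 0.109718² + 0.087774² + 0.087774² + 0.115987² = 0.006142 + 0.010702 + 0.005198 + 0.012736 + 0.010702 + 0.016519 + 0.012038 + 0.007704 + 0.007704 + 0.013453 = 0.102898.
So 1 − D = 0.897102, i.e. 0.8971 to 4 decimal places.

0.8971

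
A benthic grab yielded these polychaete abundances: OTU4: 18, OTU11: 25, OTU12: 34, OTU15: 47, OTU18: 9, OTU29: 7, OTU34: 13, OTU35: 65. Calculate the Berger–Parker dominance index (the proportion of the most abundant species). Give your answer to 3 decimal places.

Total N = 18+25+34+47+9+7+13+65 = 218, so the proportions are 0.08257, 0.11468, 0.15596, 0.2156, 0.04128, 0.03211, 0.05963, 0.29817 (working shown to 5 dp, full precision carried).
The largest proportion is 0.29817, i.e. d = 0.298 to 3 decimal places.

0.298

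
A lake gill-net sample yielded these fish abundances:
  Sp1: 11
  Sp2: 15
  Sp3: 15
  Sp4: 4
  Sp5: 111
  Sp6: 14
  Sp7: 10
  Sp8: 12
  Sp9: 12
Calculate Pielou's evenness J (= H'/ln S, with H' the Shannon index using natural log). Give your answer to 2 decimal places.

0.73

Total N = 11+15+15+4+111+14+10+12+12 = 204, so the proportions are 0.0539, 0.0735, 0.0735, 0.0196, 0.5441, 0.0686, 0.049, 0.0588, 0.0588 (working shown to 4 dp, full precision carried).
H' = −Σ pᵢ ln pᵢ = −((-0.1575) + (-0.1919) + (-0.1919) + (-0.0771) + (-0.3311) + (-0.1839) + (-0.1478) + (-0.1667) + (-0.1667)) = 1.6145.
With S = 9 species, ln S = 2.1972, so J = 1.6145/2.1972 = 0.7348, i.e. 0.73 to 2 decimal places.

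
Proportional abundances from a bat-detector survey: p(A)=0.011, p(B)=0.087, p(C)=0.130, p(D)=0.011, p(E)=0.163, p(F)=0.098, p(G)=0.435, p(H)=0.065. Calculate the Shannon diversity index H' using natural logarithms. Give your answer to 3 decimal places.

Each pᵢ ln pᵢ term (working shown to 5 dp, full precision carried): 0.011×(-4.50986)=-0.04961, 0.087×(-2.44185)=-0.21244, 0.13×(-2.04022)=-0.26523, 0.011×(-4.50986)=-0.04961, 0.163×(-1.81401)=-0.29568, 0.098×(-2.32279)=-0.22763, 0.435×(-0.83241)=-0.36210, 0.065×(-2.73337)=-0.17767.
Sum = -1.63997, so H' = 1.640.

1.640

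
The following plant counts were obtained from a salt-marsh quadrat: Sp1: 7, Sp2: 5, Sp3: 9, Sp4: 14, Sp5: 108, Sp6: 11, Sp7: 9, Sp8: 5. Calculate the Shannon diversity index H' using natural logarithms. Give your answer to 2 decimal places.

1.32

Total N = 7+5+9+14+108+11+9+5 = 168, so the proportions are 0.0417, 0.0298, 0.0536, 0.0833, 0.6429, 0.0655, 0.0536, 0.0298 (working shown to 4 dp, full precision carried).
Each pᵢ ln pᵢ term: 0.0417×(-3.1781)=-0.1324, 0.0298×(-3.5145)=-0.1046, 0.0536×(-2.9267)=-0.1568, 0.0833×(-2.4849)=-0.2071, 0.6429×(-0.4418)=-0.2840, 0.0655×(-2.7261)=-0.1785, 0.0536×(-2.9267)=-0.1568, 0.0298×(-3.5145)=-0.1046.
Sum = -1.3248, so H' = 1.32.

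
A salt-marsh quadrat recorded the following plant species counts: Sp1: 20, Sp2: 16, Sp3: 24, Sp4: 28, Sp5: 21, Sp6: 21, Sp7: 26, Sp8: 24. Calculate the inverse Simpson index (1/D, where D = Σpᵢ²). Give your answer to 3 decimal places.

7.807

Total N = 20+16+24+28+21+21+26+24 = 180, so the proportions are 0.1111111, 0.0888889, 0.1333333, 0.1555556, 0.1166667, 0.1166667, 0.1444444, 0.1333333 (working shown to 7 dp, full precision carried).
D = 0.1111111² + 0.0888889² + 0.1333333² + 0.1555556² + 0.1166667² + 0.1166667² + 0.1444444² + 0.1333333² = 0.0123457 + 0.0079012 + 0.0177778 + 0.0241975 + 0.0136111 + 0.0136111 + 0.0208642 + 0.0177778 = 0.1280864.
So 1/D = 7.80723, i.e. 7.807 to 3 decimal places.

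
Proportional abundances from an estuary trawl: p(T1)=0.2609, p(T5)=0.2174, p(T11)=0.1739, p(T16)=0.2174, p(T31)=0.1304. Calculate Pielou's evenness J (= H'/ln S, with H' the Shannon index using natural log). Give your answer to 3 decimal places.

H' = −Σ pᵢ ln pᵢ = −((-0.35055) + (-0.33176) + (-0.30420) + (-0.33176) + (-0.26564)) = 1.58390 (working shown to 5 dp, full precision carried).
With S = 5 species, ln S = 1.60944, so J = 1.58390/1.60944 = 0.98414, i.e. 0.984 to 3 decimal places.

0.984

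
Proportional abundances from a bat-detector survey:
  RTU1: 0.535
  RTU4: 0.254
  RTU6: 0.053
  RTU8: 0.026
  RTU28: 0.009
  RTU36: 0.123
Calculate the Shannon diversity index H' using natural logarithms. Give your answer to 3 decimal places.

Each pᵢ ln pᵢ term (working shown to 5 dp, full precision carried): 0.535×(-0.62549)=-0.33464, 0.254×(-1.37042)=-0.34809, 0.053×(-2.93746)=-0.15569, 0.026×(-3.64966)=-0.09489, 0.009×(-4.71053)=-0.04239, 0.123×(-2.09557)=-0.25776.
Sum = -1.23345, so H' = 1.233.

1.233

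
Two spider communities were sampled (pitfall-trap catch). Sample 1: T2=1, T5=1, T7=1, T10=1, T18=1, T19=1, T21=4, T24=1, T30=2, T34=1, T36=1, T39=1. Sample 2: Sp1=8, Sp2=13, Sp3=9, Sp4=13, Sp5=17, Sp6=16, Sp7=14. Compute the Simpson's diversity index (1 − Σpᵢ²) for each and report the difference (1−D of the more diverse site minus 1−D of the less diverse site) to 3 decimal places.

Sample 1: N=16, proportions 0.0625, 0.0625, 0.0625, 0.0625, 0.0625, 0.0625, 0.25, 0.0625, 0.125, 0.0625, 0.0625, 0.0625, giving 1−D = 0.88281 (working shown to 5 dp, full precision carried).
Sample 2: N=90, proportions 0.08889, 0.14444, 0.1, 0.14444, 0.18889, 0.17778, 0.15556, giving 1−D = 0.84889.
Difference = |0.88281 − 0.84889| = 0.03392, i.e. 0.034 to 3 decimal places.

0.034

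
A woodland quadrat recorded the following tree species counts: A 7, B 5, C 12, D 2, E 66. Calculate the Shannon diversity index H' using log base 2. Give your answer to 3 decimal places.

1.358

Total N = 7+5+12+2+66 = 92, so the proportions are 0.07609, 0.05435, 0.13043, 0.02174, 0.71739 (working shown to 5 dp, full precision carried).
Each pᵢ log₂ pᵢ term: 0.07609×(-3.71621)=-0.28275, 0.05435×(-4.20163)=-0.22835, 0.13043×(-2.93860)=-0.38330, 0.02174×(-5.52356)=-0.12008, 0.71739×(-0.47917)=-0.34375.
Sum = -1.35823, so H' = 1.358.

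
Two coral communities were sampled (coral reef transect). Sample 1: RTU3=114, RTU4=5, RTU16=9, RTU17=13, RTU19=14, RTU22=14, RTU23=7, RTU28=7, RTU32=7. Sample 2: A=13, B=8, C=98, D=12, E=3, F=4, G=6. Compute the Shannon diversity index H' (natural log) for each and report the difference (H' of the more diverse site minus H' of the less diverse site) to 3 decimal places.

0.320

Sample 1: N=190, proportions 0.6, 0.02632, 0.04737, 0.06842, 0.07368, 0.07368, 0.03684, 0.03684, 0.03684, giving H' = 1.47939 (working shown to 5 dp, full precision carried).
Sample 2: N=144, proportions 0.09028, 0.05556, 0.68056, 0.08333, 0.02083, 0.02778, 0.04167, giving H' = 1.15928.
Difference = |1.47939 − 1.15928| = 0.32011, i.e. 0.320 to 3 decimal places.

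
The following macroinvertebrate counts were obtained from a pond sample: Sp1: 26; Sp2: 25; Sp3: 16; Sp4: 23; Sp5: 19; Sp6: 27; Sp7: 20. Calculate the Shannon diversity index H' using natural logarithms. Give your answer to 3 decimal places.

Total N = 26+25+16+23+19+27+20 = 156, so the proportions are 0.16667, 0.16026, 0.10256, 0.14744, 0.12179, 0.17308, 0.12821 (working shown to 5 dp, full precision carried).
Each pᵢ ln pᵢ term: 0.16667×(-1.79176)=-0.29863, 0.16026×(-1.83098)=-0.29343, 0.10256×(-2.27727)=-0.23357, 0.14744×(-1.91436)=-0.28225, 0.12179×(-2.10542)=-0.25643, 0.17308×(-1.75402)=-0.30358, 0.12821×(-2.05412)=-0.26335.
Sum = -1.93122, so H' = 1.931.

1.931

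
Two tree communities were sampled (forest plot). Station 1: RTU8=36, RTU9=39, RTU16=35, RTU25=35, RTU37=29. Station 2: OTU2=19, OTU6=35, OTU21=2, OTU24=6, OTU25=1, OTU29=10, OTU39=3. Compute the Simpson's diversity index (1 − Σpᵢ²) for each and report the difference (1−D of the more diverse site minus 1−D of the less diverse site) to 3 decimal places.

0.099

Station 1: N=174, proportions 0.2069, 0.22414, 0.20115, 0.20115, 0.16667, giving 1−D = 0.79826 (working shown to 5 dp, full precision carried).
Station 2: N=76, proportions 0.25, 0.46053, 0.02632, 0.07895, 0.01316, 0.13158, 0.03947, giving 1−D = 0.69945.
Difference = |0.79826 − 0.69945| = 0.09881, i.e. 0.099 to 3 decimal places.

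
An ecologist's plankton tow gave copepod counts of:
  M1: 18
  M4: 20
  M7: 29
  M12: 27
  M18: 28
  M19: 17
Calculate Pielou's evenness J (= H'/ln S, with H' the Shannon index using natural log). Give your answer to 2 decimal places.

0.99

Total N = 18+20+29+27+28+17 = 139, so the proportions are 0.1295, 0.1439, 0.2086, 0.1942, 0.2014, 0.1223 (working shown to 4 dp, full precision carried).
H' = −Σ pᵢ ln pᵢ = −((-0.2647) + (-0.2790) + (-0.3270) + (-0.3183) + (-0.3228) + (-0.2570)) = 1.7687.
With S = 6 species, ln S = 1.7918, so J = 1.7687/1.7918 = 0.9871, i.e. 0.99 to 2 decimal places.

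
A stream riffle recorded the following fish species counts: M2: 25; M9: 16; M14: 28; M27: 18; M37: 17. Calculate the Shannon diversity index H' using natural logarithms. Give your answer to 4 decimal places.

1.5836

Total N = 25+16+28+18+17 = 104, so the proportions are 0.240385, 0.153846, 0.269231, 0.173077, 0.163462 (working shown to 6 dp, full precision carried).
Each pᵢ ln pᵢ term: 0.240385×(-1.425515)=-0.342672, 0.153846×(-1.871802)=-0.287970, 0.269231×(-1.312186)=-0.353281, 0.173077×(-1.754019)=-0.303580, 0.163462×(-1.811178)=-0.296058.
Sum = -1.583561, so H' = 1.5836.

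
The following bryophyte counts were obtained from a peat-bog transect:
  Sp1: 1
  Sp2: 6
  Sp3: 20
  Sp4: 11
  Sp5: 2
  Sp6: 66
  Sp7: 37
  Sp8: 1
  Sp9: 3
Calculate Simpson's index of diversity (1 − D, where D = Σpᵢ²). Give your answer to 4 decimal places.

0.7086

Total N = 1+6+20+11+2+66+37+1+3 = 147, so the proportions are 0.006803, 0.040816, 0.136054, 0.07483, 0.013605, 0.44898, 0.251701, 0.006803, 0.020408 (working shown to 6 dp, full precision carried).
D = 0.006803² + 0.040816² + 0.136054² + 0.07483² + 0.013605² + 0.44898² + 0.251701² + 0.006803² + 0.020408² = 0.000046 + 0.001666 + 0.018511 + 0.005600 + 0.000185 + 0.201583 + 0.063353 + 0.000046 + 0.000416 = 0.291406.
So 1 − D = 0.708594, i.e. 0.7086 to 4 decimal places.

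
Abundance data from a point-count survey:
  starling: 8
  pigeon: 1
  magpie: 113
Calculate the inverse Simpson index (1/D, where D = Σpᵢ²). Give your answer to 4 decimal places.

1.1597

Total N = 8+1+113 = 122, so the proportions are 0.0655738, 0.0081967, 0.9262295 (working shown to 7 dp, full precision carried).
D = 0.0655738² + 0.0081967² + 0.9262295² = 0.0042999 + 0.0000672 + 0.8579011 = 0.8622682.
So 1/D = 1.159732, i.e. 1.1597 to 4 decimal places.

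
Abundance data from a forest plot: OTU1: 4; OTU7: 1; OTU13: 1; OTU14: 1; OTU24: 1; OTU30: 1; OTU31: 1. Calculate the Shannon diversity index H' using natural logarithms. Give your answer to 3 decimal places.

1.748

Total N = 4+1+1+1+1+1+1 = 10, so the proportions are 0.4, 0.1, 0.1, 0.1, 0.1, 0.1, 0.1 (working shown to 5 dp, full precision carried).
Each pᵢ ln pᵢ term: 0.4×(-0.91629)=-0.36652, 0.1×(-2.30259)=-0.23026, 0.1×(-2.30259)=-0.23026, 0.1×(-2.30259)=-0.23026, 0.1×(-2.30259)=-0.23026, 0.1×(-2.30259)=-0.23026, 0.1×(-2.30259)=-0.23026.
Sum = -1.74807, so H' = 1.748.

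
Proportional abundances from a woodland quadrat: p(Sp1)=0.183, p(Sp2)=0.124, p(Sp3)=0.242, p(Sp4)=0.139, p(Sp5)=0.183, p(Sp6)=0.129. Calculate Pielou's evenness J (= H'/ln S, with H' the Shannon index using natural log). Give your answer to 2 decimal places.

0.98

H' = −Σ pᵢ ln pᵢ = −((-0.3108) + (-0.2588) + (-0.3434) + (-0.2743) + (-0.3108) + (-0.2642)) = 1.7622 (working shown to 4 dp, full precision carried).
With S = 6 species, ln S = 1.7918, so J = 1.7622/1.7918 = 0.9835, i.e. 0.98 to 2 decimal places.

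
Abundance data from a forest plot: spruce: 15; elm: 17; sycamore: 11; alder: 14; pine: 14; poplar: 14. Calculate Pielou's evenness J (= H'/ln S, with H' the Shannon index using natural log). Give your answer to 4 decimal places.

Total N = 15+17+11+14+14+14 = 85, so the proportions are 0.176471, 0.2, 0.129412, 0.164706, 0.164706, 0.164706 (working shown to 6 dp, full precision carried).
H' = −Σ pᵢ ln pᵢ = −((-0.306106) + (-0.321888) + (-0.264615) + (-0.297063) + (-0.297063) + (-0.297063)) = 1.783797.
With S = 6 species, ln S = 1.791759, so J = 1.783797/1.791759 = 0.995556, i.e. 0.9956 to 4 decimal places.

0.9956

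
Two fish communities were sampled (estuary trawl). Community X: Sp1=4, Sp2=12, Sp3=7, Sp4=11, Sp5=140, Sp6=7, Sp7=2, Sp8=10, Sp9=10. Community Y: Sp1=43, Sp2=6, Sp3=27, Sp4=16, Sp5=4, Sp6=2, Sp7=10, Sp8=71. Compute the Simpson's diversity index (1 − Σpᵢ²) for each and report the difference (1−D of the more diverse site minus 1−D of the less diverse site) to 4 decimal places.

Community X: N=203, proportions 0.019704, 0.059113, 0.034483, 0.054187, 0.689655, 0.034483, 0.009852, 0.049261, 0.049261, giving 1−D = 0.510228 (working shown to 6 dp, full precision carried).
Community Y: N=179, proportions 0.240223, 0.03352, 0.150838, 0.089385, 0.022346, 0.011173, 0.055866, 0.396648, giving 1−D = 0.749352.
Difference = |0.510228 − 0.749352| = 0.239124, i.e. 0.2391 to 4 decimal places.

0.2391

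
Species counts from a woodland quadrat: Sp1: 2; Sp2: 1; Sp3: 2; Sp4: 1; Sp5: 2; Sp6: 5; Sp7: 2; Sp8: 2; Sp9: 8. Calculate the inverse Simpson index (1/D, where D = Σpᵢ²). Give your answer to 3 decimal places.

Total N = 2+1+2+1+2+5+2+2+8 = 25, so the proportions are 0.08, 0.04, 0.08, 0.04, 0.08, 0.2, 0.08, 0.08, 0.32 (working shown to 7 dp, full precision carried).
D = 0.08² + 0.04² + 0.08² + 0.04² + 0.08² + 0.2² + 0.08² + 0.08² + 0.32² = 0.0064000 + 0.0016000 + 0.0064000 + 0.0016000 + 0.0064000 + 0.0400000 + 0.0064000 + 0.0064000 + 0.1024000 = 0.1776000.
So 1/D = 5.63063, i.e. 5.631 to 3 decimal places.

5.631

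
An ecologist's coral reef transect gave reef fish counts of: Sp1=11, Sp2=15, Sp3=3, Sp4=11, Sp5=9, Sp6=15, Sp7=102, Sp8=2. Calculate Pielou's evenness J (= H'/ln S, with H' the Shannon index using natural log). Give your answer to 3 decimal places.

0.660

Total N = 11+15+3+11+9+15+102+2 = 168, so the proportions are 0.06548, 0.08929, 0.01786, 0.06548, 0.05357, 0.08929, 0.60714, 0.0119 (working shown to 5 dp, full precision carried).
H' = −Σ pᵢ ln pᵢ = −((-0.17849) + (-0.21571) + (-0.07188) + (-0.17849) + (-0.15679) + (-0.21571) + (-0.30296) + (-0.05275)) = 1.37278.
With S = 8 species, ln S = 2.07944, so J = 1.37278/2.07944 = 0.66017, i.e. 0.660 to 3 decimal places.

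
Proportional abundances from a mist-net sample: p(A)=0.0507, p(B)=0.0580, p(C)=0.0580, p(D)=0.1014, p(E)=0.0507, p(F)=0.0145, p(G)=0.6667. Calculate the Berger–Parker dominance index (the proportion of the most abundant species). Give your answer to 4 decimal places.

0.6667

The largest proportion is 0.6667, i.e. d = 0.6667 to 4 decimal places.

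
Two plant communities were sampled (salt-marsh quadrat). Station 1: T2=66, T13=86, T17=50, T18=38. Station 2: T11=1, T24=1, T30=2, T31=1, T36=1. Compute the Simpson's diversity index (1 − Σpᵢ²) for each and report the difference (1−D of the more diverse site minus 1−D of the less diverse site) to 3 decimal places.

Station 1: N=240, proportions 0.275, 0.35833, 0.20833, 0.15833, giving 1−D = 0.72750 (working shown to 5 dp, full precision carried).
Station 2: N=6, proportions 0.16667, 0.16667, 0.33333, 0.16667, 0.16667, giving 1−D = 0.77778.
Difference = |0.72750 − 0.77778| = 0.05028, i.e. 0.050 to 3 decimal places.

0.050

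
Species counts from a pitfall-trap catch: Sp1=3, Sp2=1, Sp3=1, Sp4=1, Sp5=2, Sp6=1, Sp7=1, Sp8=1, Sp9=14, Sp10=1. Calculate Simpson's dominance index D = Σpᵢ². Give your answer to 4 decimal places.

Total N = 3+1+1+1+2+1+1+1+14+1 = 26, so the proportions are 0.115385, 0.038462, 0.038462, 0.038462, 0.076923, 0.038462, 0.038462, 0.038462, 0.538462, 0.038462 (working shown to 6 dp, full precision carried).
D = 0.115385² + 0.038462² + 0.038462² + 0.038462² + 0.076923² + 0.038462² + 0.038462² + 0.038462² + 0.538462² + 0.038462² = 0.013314 + 0.001479 + 0.001479 + 0.001479 + 0.005917 + 0.001479 + 0.001479 + 0.001479 + 0.289941 + 0.001479 = 0.319527.
To 4 decimal places, D = 0.3195.

0.3195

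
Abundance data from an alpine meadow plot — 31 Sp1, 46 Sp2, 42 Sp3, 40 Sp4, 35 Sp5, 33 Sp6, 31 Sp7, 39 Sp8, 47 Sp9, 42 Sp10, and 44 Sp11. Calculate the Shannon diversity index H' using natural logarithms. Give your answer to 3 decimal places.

Total N = 31+46+42+40+35+33+31+39+47+42+44 = 430, so the proportions are 0.07209, 0.10698, 0.09767, 0.09302, 0.0814, 0.07674, 0.07209, 0.0907, 0.1093, 0.09767, 0.10233 (working shown to 5 dp, full precision carried).
Each pᵢ ln pᵢ term: 0.07209×(-2.62980)=-0.18959, 0.10698×(-2.23514)=-0.23911, 0.09767×(-2.32612)=-0.22720, 0.09302×(-2.37491)=-0.22092, 0.0814×(-2.50844)=-0.20418, 0.07674×(-2.56728)=-0.19702, 0.07209×(-2.62980)=-0.18959, 0.0907×(-2.40022)=-0.21769, 0.1093×(-2.21364)=-0.24196, 0.09767×(-2.32612)=-0.22720, 0.10233×(-2.27960)=-0.23326.
Sum = -2.38772, so H' = 2.388.

2.388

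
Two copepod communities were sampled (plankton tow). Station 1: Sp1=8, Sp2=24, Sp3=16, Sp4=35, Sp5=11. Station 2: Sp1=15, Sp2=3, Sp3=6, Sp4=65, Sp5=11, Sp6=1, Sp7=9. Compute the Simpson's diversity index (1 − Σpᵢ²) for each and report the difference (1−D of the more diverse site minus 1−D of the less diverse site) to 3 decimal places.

Station 1: N=94, proportions 0.08511, 0.25532, 0.17021, 0.37234, 0.11702, giving 1−D = 0.74627 (working shown to 5 dp, full precision carried).
Station 2: N=110, proportions 0.13636, 0.02727, 0.05455, 0.59091, 0.1, 0.00909, 0.08182, giving 1−D = 0.61174.
Difference = |0.74627 − 0.61174| = 0.13453, i.e. 0.135 to 3 decimal places.

0.135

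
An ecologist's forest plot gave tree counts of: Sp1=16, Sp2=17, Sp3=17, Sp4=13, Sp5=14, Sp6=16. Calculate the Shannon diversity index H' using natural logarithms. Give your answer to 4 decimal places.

Total N = 16+17+17+13+14+16 = 93, so the proportions are 0.172043, 0.182796, 0.182796, 0.139785, 0.150538, 0.172043 (working shown to 6 dp, full precision carried).
Each pᵢ ln pᵢ term: 0.172043×(-1.760011)=-0.302798, 0.182796×(-1.699386)=-0.310640, 0.182796×(-1.699386)=-0.310640, 0.139785×(-1.967650)=-0.275048, 0.150538×(-1.893542)=-0.285049, 0.172043×(-1.760011)=-0.302798.
Sum = -1.786973, so H' = 1.7870.

1.7870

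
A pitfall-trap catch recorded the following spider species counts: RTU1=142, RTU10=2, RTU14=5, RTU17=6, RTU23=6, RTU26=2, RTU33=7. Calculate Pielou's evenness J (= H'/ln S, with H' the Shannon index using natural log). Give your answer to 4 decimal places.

0.3731

Total N = 142+2+5+6+6+2+7 = 170, so the proportions are 0.835294, 0.011765, 0.029412, 0.035294, 0.035294, 0.011765, 0.041176 (working shown to 6 dp, full precision carried).
H' = −Σ pᵢ ln pᵢ = −((-0.150329) + (-0.052266) + (-0.103716) + (-0.118025) + (-0.118025) + (-0.052266) + (-0.131348)) = 0.725977.
With S = 7 species, ln S = 1.945910, so J = 0.725977/1.945910 = 0.373078, i.e. 0.3731 to 4 decimal places.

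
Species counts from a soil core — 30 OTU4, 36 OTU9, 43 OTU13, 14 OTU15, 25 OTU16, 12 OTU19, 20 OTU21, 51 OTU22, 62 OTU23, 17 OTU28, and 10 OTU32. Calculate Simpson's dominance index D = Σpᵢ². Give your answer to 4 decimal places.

0.1196

Total N = 30+36+43+14+25+12+20+51+62+17+10 = 320, so the proportions are 0.09375, 0.1125, 0.134375, 0.04375, 0.078125, 0.0375, 0.0625, 0.159375, 0.19375, 0.053125, 0.03125 (working shown to 6 dp, full precision carried).
D = 0.09375² + 0.1125² + 0.134375² + 0.04375² + 0.078125² + 0.0375² + 0.0625² + 0.159375² + 0.19375² + 0.053125² + 0.03125² = 0.008789 + 0.012656 + 0.018057 + 0.001914 + 0.006104 + 0.001406 + 0.003906 + 0.025400 + 0.037539 + 0.002822 + 0.000977 = 0.119570.
To 4 decimal places, D = 0.1196.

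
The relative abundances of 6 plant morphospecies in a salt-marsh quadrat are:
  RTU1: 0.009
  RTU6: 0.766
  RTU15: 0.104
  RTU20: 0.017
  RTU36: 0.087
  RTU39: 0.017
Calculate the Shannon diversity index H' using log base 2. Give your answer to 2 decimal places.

1.20

Each pᵢ log₂ pᵢ term (working shown to 4 dp, full precision carried): 0.009×(-6.7959)=-0.0612, 0.766×(-0.3846)=-0.2946, 0.104×(-3.2653)=-0.3396, 0.017×(-5.8783)=-0.0999, 0.087×(-3.5228)=-0.3065, 0.017×(-5.8783)=-0.0999.
Sum = -1.2017, so H' = 1.20.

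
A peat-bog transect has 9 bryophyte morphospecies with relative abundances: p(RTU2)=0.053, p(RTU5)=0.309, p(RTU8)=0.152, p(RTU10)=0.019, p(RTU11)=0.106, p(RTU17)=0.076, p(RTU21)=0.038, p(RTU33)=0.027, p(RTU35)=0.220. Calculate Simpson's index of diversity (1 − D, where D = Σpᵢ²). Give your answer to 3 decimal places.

0.811

D = 0.053² + 0.309² + 0.152² + 0.019² + 0.106² + 0.076² + 0.038² + 0.027² + 0.22² = 0.00281 + 0.09548 + 0.02310 + 0.00036 + 0.01124 + 0.00578 + 0.00144 + 0.00073 + 0.04840 = 0.18934 (working shown to 5 dp, full precision carried).
So 1 − D = 0.81066, i.e. 0.811 to 3 decimal places.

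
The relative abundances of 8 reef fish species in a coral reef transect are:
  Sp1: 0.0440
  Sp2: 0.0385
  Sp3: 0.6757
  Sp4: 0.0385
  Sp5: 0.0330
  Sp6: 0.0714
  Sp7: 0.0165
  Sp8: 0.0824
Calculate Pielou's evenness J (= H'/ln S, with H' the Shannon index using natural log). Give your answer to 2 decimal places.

0.59

H' = −Σ pᵢ ln pᵢ = −((-0.1374) + (-0.1254) + (-0.2649) + (-0.1254) + (-0.1126) + (-0.1885) + (-0.0677) + (-0.2057)) = 1.2275 (working shown to 4 dp, full precision carried).
With S = 8 species, ln S = 2.0794, so J = 1.2275/2.0794 = 0.5903, i.e. 0.59 to 2 decimal places.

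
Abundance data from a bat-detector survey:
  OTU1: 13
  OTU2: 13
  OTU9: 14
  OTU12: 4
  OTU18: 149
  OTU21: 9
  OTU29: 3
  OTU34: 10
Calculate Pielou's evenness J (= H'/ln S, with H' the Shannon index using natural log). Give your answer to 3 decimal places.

Total N = 13+13+14+4+149+9+3+10 = 215, so the proportions are 0.06047, 0.06047, 0.06512, 0.0186, 0.69302, 0.04186, 0.01395, 0.04651 (working shown to 5 dp, full precision carried).
H' = −Σ pᵢ ln pᵢ = −((-0.16965) + (-0.16965) + (-0.17787) + (-0.07413) + (-0.25413) + (-0.13284) + (-0.05961) + (-0.14270)) = 1.18057.
With S = 8 species, ln S = 2.07944, so J = 1.18057/2.07944 = 0.56773, i.e. 0.568 to 3 decimal places.

0.568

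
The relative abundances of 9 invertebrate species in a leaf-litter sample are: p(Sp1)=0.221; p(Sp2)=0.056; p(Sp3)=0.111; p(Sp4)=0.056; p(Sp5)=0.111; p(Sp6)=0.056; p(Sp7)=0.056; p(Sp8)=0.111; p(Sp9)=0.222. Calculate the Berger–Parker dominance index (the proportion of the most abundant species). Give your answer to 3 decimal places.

0.222

The largest proportion is 0.222, i.e. d = 0.222 to 3 decimal places.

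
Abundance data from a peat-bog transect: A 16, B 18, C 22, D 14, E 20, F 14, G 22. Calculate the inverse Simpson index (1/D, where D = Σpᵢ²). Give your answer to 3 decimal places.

Total N = 16+18+22+14+20+14+22 = 126, so the proportions are 0.1269841, 0.1428571, 0.1746032, 0.1111111, 0.1587302, 0.1111111, 0.1746032 (working shown to 7 dp, full precision carried).
D = 0.1269841² + 0.1428571² + 0.1746032² + 0.1111111² + 0.1587302² + 0.1111111² + 0.1746032² = 0.0161250 + 0.0204082 + 0.0304863 + 0.0123457 + 0.0251953 + 0.0123457 + 0.0304863 = 0.1473923.
So 1/D = 6.78462, i.e. 6.785 to 3 decimal places.

6.785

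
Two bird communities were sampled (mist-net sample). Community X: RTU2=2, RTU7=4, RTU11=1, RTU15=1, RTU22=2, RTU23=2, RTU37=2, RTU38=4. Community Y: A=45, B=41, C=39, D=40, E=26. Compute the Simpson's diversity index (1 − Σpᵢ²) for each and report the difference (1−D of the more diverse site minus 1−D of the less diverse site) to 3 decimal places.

Community X: N=18, proportions 0.11111, 0.22222, 0.05556, 0.05556, 0.11111, 0.11111, 0.11111, 0.22222, giving 1−D = 0.84568 (working shown to 5 dp, full precision carried).
Community Y: N=191, proportions 0.2356, 0.21466, 0.20419, 0.20942, 0.13613, giving 1−D = 0.79433.
Difference = |0.84568 − 0.79433| = 0.05135, i.e. 0.051 to 3 decimal places.

0.051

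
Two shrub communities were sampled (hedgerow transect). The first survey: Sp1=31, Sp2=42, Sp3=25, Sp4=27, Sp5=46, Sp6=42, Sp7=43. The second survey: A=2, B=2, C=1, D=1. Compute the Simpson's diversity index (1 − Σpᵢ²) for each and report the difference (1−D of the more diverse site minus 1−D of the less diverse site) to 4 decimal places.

0.1281

The first survey: N=256, proportions 0.121094, 0.164062, 0.097656, 0.105469, 0.179688, 0.164062, 0.167969, giving 1−D = 0.850342 (working shown to 6 dp, full precision carried).
The second survey: N=6, proportions 0.333333, 0.333333, 0.166667, 0.166667, giving 1−D = 0.722222.
Difference = |0.850342 − 0.722222| = 0.128120, i.e. 0.1281 to 4 decimal places.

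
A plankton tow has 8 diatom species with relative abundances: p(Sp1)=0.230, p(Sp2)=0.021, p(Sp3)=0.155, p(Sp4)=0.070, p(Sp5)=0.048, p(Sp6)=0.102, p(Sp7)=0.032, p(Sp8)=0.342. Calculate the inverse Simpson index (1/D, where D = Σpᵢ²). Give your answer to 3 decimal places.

D = 0.23² + 0.021² + 0.155² + 0.07² + 0.048² + 0.102² + 0.032² + 0.342² = 0.0529000 + 0.0004410 + 0.0240250 + 0.0049000 + 0.0023040 + 0.0104040 + 0.0010240 + 0.1169640 = 0.2129620 (working shown to 7 dp, full precision carried).
So 1/D = 4.69567, i.e. 4.696 to 3 decimal places.

4.696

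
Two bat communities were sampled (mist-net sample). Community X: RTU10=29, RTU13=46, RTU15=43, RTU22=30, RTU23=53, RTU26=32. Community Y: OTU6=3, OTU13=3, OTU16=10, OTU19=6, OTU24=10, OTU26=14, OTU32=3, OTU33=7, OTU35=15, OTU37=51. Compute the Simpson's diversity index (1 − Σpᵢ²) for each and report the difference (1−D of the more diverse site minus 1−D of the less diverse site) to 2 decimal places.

Community X: N=233, proportions 0.1245, 0.1974, 0.1845, 0.1288, 0.2275, 0.1373, giving 1−D = 0.8243 (working shown to 4 dp, full precision carried).
Community Y: N=122, proportions 0.0246, 0.0246, 0.082, 0.0492, 0.082, 0.1148, 0.0246, 0.0574, 0.123, 0.418, giving 1−D = 0.7760.
Difference = |0.8243 − 0.7760| = 0.0483, i.e. 0.05 to 2 decimal places.

0.05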